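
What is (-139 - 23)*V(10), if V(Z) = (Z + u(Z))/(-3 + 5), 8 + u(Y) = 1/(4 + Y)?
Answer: -2349/14 ≈ -167.79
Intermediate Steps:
u(Y) = -8 + 1/(4 + Y)
V(Z) = Z/2 + (-31 - 8*Z)/(2*(4 + Z)) (V(Z) = (Z + (-31 - 8*Z)/(4 + Z))/(-3 + 5) = (Z + (-31 - 8*Z)/(4 + Z))/2 = (Z + (-31 - 8*Z)/(4 + Z))*(½) = Z/2 + (-31 - 8*Z)/(2*(4 + Z)))
(-139 - 23)*V(10) = (-139 - 23)*((-31 + 10² - 4*10)/(2*(4 + 10))) = -81*(-31 + 100 - 40)/14 = -81*29/14 = -162*29/28 = -2349/14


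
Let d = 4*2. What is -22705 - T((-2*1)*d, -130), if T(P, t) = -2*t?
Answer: -22965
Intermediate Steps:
d = 8
-22705 - T((-2*1)*d, -130) = -22705 - (-2)*(-130) = -22705 - 1*260 = -22705 - 260 = -22965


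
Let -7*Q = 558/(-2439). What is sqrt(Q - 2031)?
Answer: I*sqrt(7308657265)/1897 ≈ 45.066*I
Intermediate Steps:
Q = 62/1897 (Q = -558/(7*(-2439)) = -558*(-1)/(7*2439) = -1/7*(-62/271) = 62/1897 ≈ 0.032683)
sqrt(Q - 2031) = sqrt(62/1897 - 2031) = sqrt(-3852745/1897) = I*sqrt(7308657265)/1897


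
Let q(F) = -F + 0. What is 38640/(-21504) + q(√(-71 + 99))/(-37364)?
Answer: -115/64 + √7/18682 ≈ -1.7967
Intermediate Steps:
q(F) = -F
38640/(-21504) + q(√(-71 + 99))/(-37364) = 38640/(-21504) - √(-71 + 99)/(-37364) = 38640*(-1/21504) - √28*(-1/37364) = -115/64 - 2*√7*(-1/37364) = -115/64 + √7/18682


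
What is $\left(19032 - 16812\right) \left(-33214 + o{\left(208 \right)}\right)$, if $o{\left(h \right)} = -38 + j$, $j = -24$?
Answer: $-73872720$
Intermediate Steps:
$o{\left(h \right)} = -62$ ($o{\left(h \right)} = -38 - 24 = -62$)
$\left(19032 - 16812\right) \left(-33214 + o{\left(208 \right)}\right) = \left(19032 - 16812\right) \left(-33214 - 62\right) = 2220 \left(-33276\right) = -73872720$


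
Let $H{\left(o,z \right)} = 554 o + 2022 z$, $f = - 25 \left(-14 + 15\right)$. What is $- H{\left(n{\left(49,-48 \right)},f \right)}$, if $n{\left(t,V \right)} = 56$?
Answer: $19526$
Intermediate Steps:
$f = -25$ ($f = \left(-25\right) 1 = -25$)
$- H{\left(n{\left(49,-48 \right)},f \right)} = - (554 \cdot 56 + 2022 \left(-25\right)) = - (31024 - 50550) = \left(-1\right) \left(-19526\right) = 19526$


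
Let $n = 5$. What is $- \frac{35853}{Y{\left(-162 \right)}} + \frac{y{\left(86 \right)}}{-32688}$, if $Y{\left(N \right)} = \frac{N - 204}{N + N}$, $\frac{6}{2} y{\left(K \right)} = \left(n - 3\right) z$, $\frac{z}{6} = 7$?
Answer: $- \frac{15821499091}{498492} \approx -31739.0$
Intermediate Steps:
$z = 42$ ($z = 6 \cdot 7 = 42$)
$y{\left(K \right)} = 28$ ($y{\left(K \right)} = \frac{\left(5 - 3\right) 42}{3} = \frac{2 \cdot 42}{3} = \frac{1}{3} \cdot 84 = 28$)
$Y{\left(N \right)} = \frac{-204 + N}{2 N}$
$- \frac{35853}{Y{\left(-162 \right)}} + \frac{y{\left(86 \right)}}{-32688} = - \frac{35853}{\frac{1}{2} \frac{1}{-162} \left(-204 - 162\right)} + \frac{28}{-32688} = - \frac{35853}{\frac{1}{2} \left(- \frac{1}{162}\right) \left(-366\right)} + 28 \left(- \frac{1}{32688}\right) = - \frac{35853}{\frac{61}{54}} - \frac{7}{8172} = \left(-35853\right) \frac{54}{61} - \frac{7}{8172} = - \frac{1936062}{61} - \frac{7}{8172} = - \frac{15821499091}{498492}$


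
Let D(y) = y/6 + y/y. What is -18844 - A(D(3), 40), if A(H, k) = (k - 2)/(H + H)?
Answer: -56570/3 ≈ -18857.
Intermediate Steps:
D(y) = 1 + y/6 (D(y) = y*(1/6) + 1 = y/6 + 1 = 1 + y/6)
A(H, k) = (-2 + k)/(2*H) (A(H, k) = (-2 + k)/((2*H)) = (-2 + k)*(1/(2*H)) = (-2 + k)/(2*H))
-18844 - A(D(3), 40) = -18844 - (-2 + 40)/(2*(1 + (1/6)*3)) = -18844 - 38/(2*(1 + 1/2)) = -18844 - 38/(2*3/2) = -18844 - 2*38/(2*3) = -18844 - 1*38/3 = -18844 - 38/3 = -56570/3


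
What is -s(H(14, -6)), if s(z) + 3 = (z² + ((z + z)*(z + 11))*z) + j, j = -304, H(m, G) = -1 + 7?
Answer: -953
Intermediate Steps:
H(m, G) = 6
s(z) = -307 + z² + 2*z²*(11 + z) (s(z) = -3 + ((z² + ((z + z)*(z + 11))*z) - 304) = -3 + ((z² + ((2*z)*(11 + z))*z) - 304) = -3 + ((z² + (2*z*(11 + z))*z) - 304) = -3 + ((z² + 2*z²*(11 + z)) - 304) = -3 + (-304 + z² + 2*z²*(11 + z)) = -307 + z² + 2*z²*(11 + z))
-s(H(14, -6)) = -(-307 + 2*6³ + 23*6²) = -(-307 + 2*216 + 23*36) = -(-307 + 432 + 828) = -1*953 = -953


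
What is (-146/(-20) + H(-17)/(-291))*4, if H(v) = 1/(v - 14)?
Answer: 1317086/45105 ≈ 29.200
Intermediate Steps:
H(v) = 1/(-14 + v)
(-146/(-20) + H(-17)/(-291))*4 = (-146/(-20) + 1/(-14 - 17*(-291)))*4 = (-146*(-1/20) - 1/291/(-31))*4 = (73/10 - 1/31*(-1/291))*4 = (73/10 + 1/9021)*4 = (658543/90210)*4 = 1317086/45105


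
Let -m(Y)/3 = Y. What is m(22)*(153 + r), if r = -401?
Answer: 16368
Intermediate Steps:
m(Y) = -3*Y
m(22)*(153 + r) = (-3*22)*(153 - 401) = -66*(-248) = 16368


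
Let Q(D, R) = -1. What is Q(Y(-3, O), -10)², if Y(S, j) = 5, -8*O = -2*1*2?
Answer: 1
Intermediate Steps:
O = ½ (O = -(-2*1)*2/8 = -(-1)*2/4 = -⅛*(-4) = ½ ≈ 0.50000)
Q(Y(-3, O), -10)² = (-1)² = 1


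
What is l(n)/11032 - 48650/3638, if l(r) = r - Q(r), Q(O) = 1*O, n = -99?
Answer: -24325/1819 ≈ -13.373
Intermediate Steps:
Q(O) = O
l(r) = 0 (l(r) = r - r = 0)
l(n)/11032 - 48650/3638 = 0/11032 - 48650/3638 = 0*(1/11032) - 48650*1/3638 = 0 - 24325/1819 = -24325/1819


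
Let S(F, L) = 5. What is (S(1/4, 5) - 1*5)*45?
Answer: 0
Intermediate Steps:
(S(1/4, 5) - 1*5)*45 = (5 - 1*5)*45 = (5 - 5)*45 = 0*45 = 0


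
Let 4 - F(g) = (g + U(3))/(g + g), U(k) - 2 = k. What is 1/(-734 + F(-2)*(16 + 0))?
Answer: -1/658 ≈ -0.0015198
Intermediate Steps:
U(k) = 2 + k
F(g) = 4 - (5 + g)/(2*g) (F(g) = 4 - (g + (2 + 3))/(g + g) = 4 - (g + 5)/(2*g) = 4 - (5 + g)*1/(2*g) = 4 - (5 + g)/(2*g))
1/(-734 + F(-2)*(16 + 0)) = 1/(-734 + ((½)*(-5 + 7*(-2))/(-2))*(16 + 0)) = 1/(-734 + ((½)*(-½)*(-5 - 14))*16) = 1/(-734 + ((½)*(-½)*(-19))*16) = 1/(-734 + (19/4)*16) = 1/(-734 + 76) = 1/(-658) = -1/658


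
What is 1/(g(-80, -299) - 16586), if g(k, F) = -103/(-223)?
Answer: -223/3698575 ≈ -6.0293e-5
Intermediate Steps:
g(k, F) = 103/223 (g(k, F) = -103*(-1/223) = 103/223)
1/(g(-80, -299) - 16586) = 1/(103/223 - 16586) = 1/(-3698575/223) = -223/3698575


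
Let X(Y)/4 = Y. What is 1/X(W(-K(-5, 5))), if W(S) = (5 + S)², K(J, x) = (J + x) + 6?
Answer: ¼ ≈ 0.25000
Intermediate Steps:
K(J, x) = 6 + J + x
X(Y) = 4*Y
1/X(W(-K(-5, 5))) = 1/(4*(5 - (6 - 5 + 5))²) = 1/(4*(5 - 1*6)²) = 1/(4*(5 - 6)²) = 1/(4*(-1)²) = 1/(4*1) = 1/4 = ¼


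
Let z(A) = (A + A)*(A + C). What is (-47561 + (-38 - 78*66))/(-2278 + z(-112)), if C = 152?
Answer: 52747/11238 ≈ 4.6936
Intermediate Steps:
z(A) = 2*A*(152 + A) (z(A) = (A + A)*(A + 152) = (2*A)*(152 + A) = 2*A*(152 + A))
(-47561 + (-38 - 78*66))/(-2278 + z(-112)) = (-47561 + (-38 - 78*66))/(-2278 + 2*(-112)*(152 - 112)) = (-47561 + (-38 - 5148))/(-2278 + 2*(-112)*40) = (-47561 - 5186)/(-2278 - 8960) = -52747/(-11238) = -52747*(-1/11238) = 52747/11238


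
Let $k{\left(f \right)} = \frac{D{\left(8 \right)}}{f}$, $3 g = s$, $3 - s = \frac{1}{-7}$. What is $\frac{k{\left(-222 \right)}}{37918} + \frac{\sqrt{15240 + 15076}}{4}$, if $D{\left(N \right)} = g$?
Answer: $- \frac{11}{88386858} + \frac{\sqrt{7579}}{2} \approx 43.529$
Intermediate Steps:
$s = \frac{22}{7}$ ($s = 3 - \frac{1}{-7} = 3 - - \frac{1}{7} = 3 + \frac{1}{7} = \frac{22}{7} \approx 3.1429$)
$g = \frac{22}{21}$ ($g = \frac{1}{3} \cdot \frac{22}{7} = \frac{22}{21} \approx 1.0476$)
$D{\left(N \right)} = \frac{22}{21}$
$k{\left(f \right)} = \frac{22}{21 f}$
$\frac{k{\left(-222 \right)}}{37918} + \frac{\sqrt{15240 + 15076}}{4} = \frac{\frac{22}{21} \frac{1}{-222}}{37918} + \frac{\sqrt{15240 + 15076}}{4} = \frac{22}{21} \left(- \frac{1}{222}\right) \frac{1}{37918} + \sqrt{30316} \cdot \frac{1}{4} = \left(- \frac{11}{2331}\right) \frac{1}{37918} + 2 \sqrt{7579} \cdot \frac{1}{4} = - \frac{11}{88386858} + \frac{\sqrt{7579}}{2}$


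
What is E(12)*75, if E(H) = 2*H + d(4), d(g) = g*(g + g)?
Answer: 4200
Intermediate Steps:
d(g) = 2*g**2 (d(g) = g*(2*g) = 2*g**2)
E(H) = 32 + 2*H (E(H) = 2*H + 2*4**2 = 2*H + 2*16 = 2*H + 32 = 32 + 2*H)
E(12)*75 = (32 + 2*12)*75 = (32 + 24)*75 = 56*75 = 4200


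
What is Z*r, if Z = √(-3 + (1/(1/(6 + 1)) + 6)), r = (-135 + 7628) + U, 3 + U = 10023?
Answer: 17513*√10 ≈ 55381.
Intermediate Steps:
U = 10020 (U = -3 + 10023 = 10020)
r = 17513 (r = (-135 + 7628) + 10020 = 7493 + 10020 = 17513)
Z = √10 (Z = √(-3 + (1/(1/7) + 6)) = √(-3 + (1/(⅐) + 6)) = √(-3 + (7 + 6)) = √(-3 + 13) = √10 ≈ 3.1623)
Z*r = √10*17513 = 17513*√10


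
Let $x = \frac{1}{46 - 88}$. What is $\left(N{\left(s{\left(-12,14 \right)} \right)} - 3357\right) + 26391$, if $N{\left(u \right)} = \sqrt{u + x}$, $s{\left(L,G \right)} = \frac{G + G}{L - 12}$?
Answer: $23034 + \frac{5 i \sqrt{21}}{21} \approx 23034.0 + 1.0911 i$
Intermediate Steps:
$x = - \frac{1}{42}$ ($x = \frac{1}{-42} = - \frac{1}{42} \approx -0.02381$)
$s{\left(L,G \right)} = \frac{2 G}{-12 + L}$
$N{\left(u \right)} = \sqrt{- \frac{1}{42} + u}$ ($N{\left(u \right)} = \sqrt{u - \frac{1}{42}} = \sqrt{- \frac{1}{42} + u}$)
$\left(N{\left(s{\left(-12,14 \right)} \right)} - 3357\right) + 26391 = \left(\frac{\sqrt{-42 + 1764 \cdot 2 \cdot 14 \frac{1}{-12 - 12}}}{42} - 3357\right) + 26391 = \left(\frac{\sqrt{-42 + 1764 \cdot 2 \cdot 14 \frac{1}{-24}}}{42} - 3357\right) + 26391 = \left(\frac{\sqrt{-42 + 1764 \cdot 2 \cdot 14 \left(- \frac{1}{24}\right)}}{42} - 3357\right) + 26391 = \left(\frac{\sqrt{-42 + 1764 \left(- \frac{7}{6}\right)}}{42} - 3357\right) + 26391 = \left(\frac{\sqrt{-42 - 2058}}{42} - 3357\right) + 26391 = \left(\frac{\sqrt{-2100}}{42} - 3357\right) + 26391 = \left(\frac{10 i \sqrt{21}}{42} - 3357\right) + 26391 = \left(\frac{5 i \sqrt{21}}{21} - 3357\right) + 26391 = \left(-3357 + \frac{5 i \sqrt{21}}{21}\right) + 26391 = 23034 + \frac{5 i \sqrt{21}}{21}$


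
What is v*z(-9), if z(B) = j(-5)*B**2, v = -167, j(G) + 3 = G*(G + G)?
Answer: -635769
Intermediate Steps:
j(G) = -3 + 2*G**2 (j(G) = -3 + G*(G + G) = -3 + G*(2*G) = -3 + 2*G**2)
z(B) = 47*B**2 (z(B) = (-3 + 2*(-5)**2)*B**2 = (-3 + 2*25)*B**2 = (-3 + 50)*B**2 = 47*B**2)
v*z(-9) = -7849*(-9)**2 = -7849*81 = -167*3807 = -635769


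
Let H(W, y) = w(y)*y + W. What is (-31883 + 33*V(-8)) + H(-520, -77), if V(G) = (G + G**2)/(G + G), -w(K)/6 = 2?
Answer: -63189/2 ≈ -31595.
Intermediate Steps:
w(K) = -12 (w(K) = -6*2 = -12)
V(G) = (G + G**2)/(2*G) (V(G) = (G + G**2)/((2*G)) = (G + G**2)*(1/(2*G)) = (G + G**2)/(2*G))
H(W, y) = W - 12*y (H(W, y) = -12*y + W = W - 12*y)
(-31883 + 33*V(-8)) + H(-520, -77) = (-31883 + 33*(1/2 + (1/2)*(-8))) + (-520 - 12*(-77)) = (-31883 + 33*(1/2 - 4)) + (-520 + 924) = (-31883 + 33*(-7/2)) + 404 = (-31883 - 231/2) + 404 = -63997/2 + 404 = -63189/2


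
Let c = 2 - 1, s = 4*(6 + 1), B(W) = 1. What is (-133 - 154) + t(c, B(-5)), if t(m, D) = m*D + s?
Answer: -258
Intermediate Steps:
s = 28 (s = 4*7 = 28)
c = 1
t(m, D) = 28 + D*m (t(m, D) = m*D + 28 = D*m + 28 = 28 + D*m)
(-133 - 154) + t(c, B(-5)) = (-133 - 154) + (28 + 1*1) = -287 + (28 + 1) = -287 + 29 = -258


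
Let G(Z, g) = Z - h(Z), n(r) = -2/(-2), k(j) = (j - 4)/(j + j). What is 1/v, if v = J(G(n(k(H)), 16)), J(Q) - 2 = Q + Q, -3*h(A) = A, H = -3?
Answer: 3/14 ≈ 0.21429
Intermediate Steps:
h(A) = -A/3
k(j) = (-4 + j)/(2*j) (k(j) = (-4 + j)/((2*j)) = (-4 + j)*(1/(2*j)) = (-4 + j)/(2*j))
n(r) = 1 (n(r) = -2*(-½) = 1)
G(Z, g) = 4*Z/3 (G(Z, g) = Z - (-1)*Z/3 = Z + Z/3 = 4*Z/3)
J(Q) = 2 + 2*Q (J(Q) = 2 + (Q + Q) = 2 + 2*Q)
v = 14/3 (v = 2 + 2*((4/3)*1) = 2 + 2*(4/3) = 2 + 8/3 = 14/3 ≈ 4.6667)
1/v = 1/(14/3) = 3/14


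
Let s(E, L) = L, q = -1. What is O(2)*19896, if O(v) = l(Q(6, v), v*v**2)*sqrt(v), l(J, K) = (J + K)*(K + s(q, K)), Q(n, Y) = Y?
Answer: 3183360*sqrt(2) ≈ 4.5020e+6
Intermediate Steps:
l(J, K) = 2*K*(J + K) (l(J, K) = (J + K)*(K + K) = (J + K)*(2*K) = 2*K*(J + K))
O(v) = 2*v**(7/2)*(v + v**3) (O(v) = (2*(v*v**2)*(v + v*v**2))*sqrt(v) = (2*v**3*(v + v**3))*sqrt(v) = 2*v**(7/2)*(v + v**3))
O(2)*19896 = (2*2**(9/2)*(1 + 2**2))*19896 = (2*(16*sqrt(2))*(1 + 4))*19896 = (2*(16*sqrt(2))*5)*19896 = (160*sqrt(2))*19896 = 3183360*sqrt(2)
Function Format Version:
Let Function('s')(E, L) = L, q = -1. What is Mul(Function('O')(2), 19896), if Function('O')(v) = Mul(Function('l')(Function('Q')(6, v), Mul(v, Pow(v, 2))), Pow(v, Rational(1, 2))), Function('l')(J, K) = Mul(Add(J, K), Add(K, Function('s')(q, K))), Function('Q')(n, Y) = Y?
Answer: Mul(3183360, Pow(2, Rational(1, 2))) ≈ 4.5020e+6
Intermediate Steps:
Function('l')(J, K) = Mul(2, K, Add(J, K)) (Function('l')(J, K) = Mul(Add(J, K), Add(K, K)) = Mul(Add(J, K), Mul(2, K)) = Mul(2, K, Add(J, K)))
Function('O')(v) = Mul(2, Pow(v, Rational(7, 2)), Add(v, Pow(v, 3))) (Function('O')(v) = Mul(Mul(2, Mul(v, Pow(v, 2)), Add(v, Mul(v, Pow(v, 2)))), Pow(v, Rational(1, 2))) = Mul(Mul(2, Pow(v, 3), Add(v, Pow(v, 3))), Pow(v, Rational(1, 2))) = Mul(2, Pow(v, Rational(7, 2)), Add(v, Pow(v, 3))))
Mul(Function('O')(2), 19896) = Mul(Mul(2, Pow(2, Rational(9, 2)), Add(1, Pow(2, 2))), 19896) = Mul(Mul(2, Mul(16, Pow(2, Rational(1, 2))), Add(1, 4)), 19896) = Mul(Mul(2, Mul(16, Pow(2, Rational(1, 2))), 5), 19896) = Mul(Mul(160, Pow(2, Rational(1, 2))), 19896) = Mul(3183360, Pow(2, Rational(1, 2)))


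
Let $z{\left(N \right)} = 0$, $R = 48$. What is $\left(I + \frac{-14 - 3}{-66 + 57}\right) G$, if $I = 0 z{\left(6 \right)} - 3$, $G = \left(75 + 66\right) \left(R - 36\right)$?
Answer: $-1880$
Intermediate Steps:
$G = 1692$ ($G = \left(75 + 66\right) \left(48 - 36\right) = 141 \cdot 12 = 1692$)
$I = -3$ ($I = 0 \cdot 0 - 3 = 0 - 3 = -3$)
$\left(I + \frac{-14 - 3}{-66 + 57}\right) G = \left(-3 + \frac{-14 - 3}{-66 + 57}\right) 1692 = \left(-3 - \frac{17}{-9}\right) 1692 = \left(-3 - - \frac{17}{9}\right) 1692 = \left(-3 + \frac{17}{9}\right) 1692 = \left(- \frac{10}{9}\right) 1692 = -1880$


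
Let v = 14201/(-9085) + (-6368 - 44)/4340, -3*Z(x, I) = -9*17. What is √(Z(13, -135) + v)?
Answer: √3804061124735/281635 ≈ 6.9253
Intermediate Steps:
Z(x, I) = 51 (Z(x, I) = -(-3)*17 = -⅓*(-153) = 51)
v = -856324/281635 (v = 14201*(-1/9085) - 6412*1/4340 = -14201/9085 - 229/155 = -856324/281635 ≈ -3.0405)
√(Z(13, -135) + v) = √(51 - 856324/281635) = √(13507061/281635) = √3804061124735/281635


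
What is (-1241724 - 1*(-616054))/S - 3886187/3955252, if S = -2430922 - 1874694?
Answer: -6881151741/8219013656 ≈ -0.83722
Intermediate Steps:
S = -4305616
(-1241724 - 1*(-616054))/S - 3886187/3955252 = (-1241724 - 1*(-616054))/(-4305616) - 3886187/3955252 = (-1241724 + 616054)*(-1/4305616) - 3886187*1/3955252 = -625670*(-1/4305616) - 3886187/3955252 = 8455/58184 - 3886187/3955252 = -6881151741/8219013656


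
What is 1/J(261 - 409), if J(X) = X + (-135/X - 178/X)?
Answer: -148/21591 ≈ -0.0068547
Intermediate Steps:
J(X) = X - 313/X
1/J(261 - 409) = 1/((261 - 409) - 313/(261 - 409)) = 1/(-148 - 313/(-148)) = 1/(-148 - 313*(-1/148)) = 1/(-148 + 313/148) = 1/(-21591/148) = -148/21591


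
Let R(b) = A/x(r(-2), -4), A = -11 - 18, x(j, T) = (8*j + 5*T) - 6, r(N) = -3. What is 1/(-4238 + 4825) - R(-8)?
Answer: -16973/29350 ≈ -0.57830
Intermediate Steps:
x(j, T) = -6 + 5*T + 8*j (x(j, T) = (5*T + 8*j) - 6 = -6 + 5*T + 8*j)
A = -29
R(b) = 29/50 (R(b) = -29/(-6 + 5*(-4) + 8*(-3)) = -29/(-6 - 20 - 24) = -29/(-50) = -29*(-1/50) = 29/50)
1/(-4238 + 4825) - R(-8) = 1/(-4238 + 4825) - 1*29/50 = 1/587 - 29/50 = -16973/29350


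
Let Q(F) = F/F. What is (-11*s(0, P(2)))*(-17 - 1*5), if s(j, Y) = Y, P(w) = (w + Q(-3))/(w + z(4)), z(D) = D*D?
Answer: 121/3 ≈ 40.333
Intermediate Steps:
z(D) = D²
Q(F) = 1
P(w) = (1 + w)/(16 + w) (P(w) = (w + 1)/(w + 4²) = (1 + w)/(w + 16) = (1 + w)/(16 + w))
(-11*s(0, P(2)))*(-17 - 1*5) = (-11*(1 + 2)/(16 + 2))*(-17 - 1*5) = (-11*3/18)*(-17 - 5) = -11*3/18*(-22) = -11*⅙*(-22) = -11/6*(-22) = 121/3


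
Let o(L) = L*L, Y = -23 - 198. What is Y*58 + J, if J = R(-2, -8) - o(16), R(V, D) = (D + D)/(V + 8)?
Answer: -39230/3 ≈ -13077.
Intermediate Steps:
Y = -221
R(V, D) = 2*D/(8 + V) (R(V, D) = (2*D)/(8 + V) = 2*D/(8 + V))
o(L) = L²
J = -776/3 (J = 2*(-8)/(8 - 2) - 1*16² = 2*(-8)/6 - 1*256 = 2*(-8)*(⅙) - 256 = -8/3 - 256 = -776/3 ≈ -258.67)
Y*58 + J = -221*58 - 776/3 = -12818 - 776/3 = -39230/3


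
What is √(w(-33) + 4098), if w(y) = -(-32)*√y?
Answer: √(4098 + 32*I*√33) ≈ 64.032 + 1.435*I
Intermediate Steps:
w(y) = 32*√y
√(w(-33) + 4098) = √(32*√(-33) + 4098) = √(32*(I*√33) + 4098) = √(32*I*√33 + 4098) = √(4098 + 32*I*√33)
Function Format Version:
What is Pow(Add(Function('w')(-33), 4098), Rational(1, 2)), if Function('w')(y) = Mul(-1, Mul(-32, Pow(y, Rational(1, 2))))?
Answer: Pow(Add(4098, Mul(32, I, Pow(33, Rational(1, 2)))), Rational(1, 2)) ≈ Add(64.032, Mul(1.435, I))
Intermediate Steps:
Function('w')(y) = Mul(32, Pow(y, Rational(1, 2)))
Pow(Add(Function('w')(-33), 4098), Rational(1, 2)) = Pow(Add(Mul(32, Pow(-33, Rational(1, 2))), 4098), Rational(1, 2)) = Pow(Add(Mul(32, Mul(I, Pow(33, Rational(1, 2)))), 4098), Rational(1, 2)) = Pow(Add(Mul(32, I, Pow(33, Rational(1, 2))), 4098), Rational(1, 2)) = Pow(Add(4098, Mul(32, I, Pow(33, Rational(1, 2)))), Rational(1, 2))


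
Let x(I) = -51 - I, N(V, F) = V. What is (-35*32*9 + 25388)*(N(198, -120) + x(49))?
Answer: 1500184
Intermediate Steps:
(-35*32*9 + 25388)*(N(198, -120) + x(49)) = (-35*32*9 + 25388)*(198 + (-51 - 1*49)) = (-1120*9 + 25388)*(198 + (-51 - 49)) = (-10080 + 25388)*(198 - 100) = 15308*98 = 1500184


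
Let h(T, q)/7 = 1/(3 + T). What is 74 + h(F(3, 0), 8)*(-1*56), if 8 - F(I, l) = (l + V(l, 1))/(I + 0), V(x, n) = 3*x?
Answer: 422/11 ≈ 38.364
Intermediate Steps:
F(I, l) = 8 - 4*l/I (F(I, l) = 8 - (l + 3*l)/(I + 0) = 8 - 4*l/I)
h(T, q) = 7/(3 + T)
74 + h(F(3, 0), 8)*(-1*56) = 74 + (7/(3 + (8 - 4*0/3)))*(-1*56) = 74 + (7/(3 + (8 - 4*0*1/3)))*(-56) = 74 + (7/(3 + (8 + 0)))*(-56) = 74 + (7/(3 + 8))*(-56) = 74 + (7/11)*(-56) = 74 - 392/11 = 422/11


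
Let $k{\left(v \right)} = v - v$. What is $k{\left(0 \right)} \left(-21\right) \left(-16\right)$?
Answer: $0$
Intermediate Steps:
$k{\left(v \right)} = 0$
$k{\left(0 \right)} \left(-21\right) \left(-16\right) = 0 \left(-21\right) \left(-16\right) = 0 \left(-16\right) = 0$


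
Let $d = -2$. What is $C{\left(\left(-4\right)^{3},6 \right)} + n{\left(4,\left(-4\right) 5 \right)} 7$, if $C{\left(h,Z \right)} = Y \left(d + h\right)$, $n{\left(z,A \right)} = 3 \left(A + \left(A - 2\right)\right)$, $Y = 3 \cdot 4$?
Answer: $-1674$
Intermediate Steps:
$Y = 12$
$n{\left(z,A \right)} = -6 + 6 A$ ($n{\left(z,A \right)} = 3 \left(A + \left(-2 + A\right)\right) = 3 \left(-2 + 2 A\right) = -6 + 6 A$)
$C{\left(h,Z \right)} = -24 + 12 h$ ($C{\left(h,Z \right)} = 12 \left(-2 + h\right) = -24 + 12 h$)
$C{\left(\left(-4\right)^{3},6 \right)} + n{\left(4,\left(-4\right) 5 \right)} 7 = \left(-24 + 12 \left(-4\right)^{3}\right) + \left(-6 + 6 \left(\left(-4\right) 5\right)\right) 7 = \left(-24 + 12 \left(-64\right)\right) + \left(-6 + 6 \left(-20\right)\right) 7 = \left(-24 - 768\right) + \left(-6 - 120\right) 7 = -792 - 882 = -1674$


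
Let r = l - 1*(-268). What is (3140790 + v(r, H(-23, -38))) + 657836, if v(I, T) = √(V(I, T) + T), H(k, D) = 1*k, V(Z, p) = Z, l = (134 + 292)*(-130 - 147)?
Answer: 3798626 + I*√117757 ≈ 3.7986e+6 + 343.16*I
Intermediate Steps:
l = -118002 (l = 426*(-277) = -118002)
r = -117734 (r = -118002 - 1*(-268) = -118002 + 268 = -117734)
H(k, D) = k
v(I, T) = √(I + T)
(3140790 + v(r, H(-23, -38))) + 657836 = (3140790 + √(-117734 - 23)) + 657836 = (3140790 + √(-117757)) + 657836 = (3140790 + I*√117757) + 657836 = 3798626 + I*√117757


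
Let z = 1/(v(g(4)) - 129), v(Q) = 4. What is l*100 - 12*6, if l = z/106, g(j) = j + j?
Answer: -19082/265 ≈ -72.008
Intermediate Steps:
g(j) = 2*j
z = -1/125 (z = 1/(4 - 129) = 1/(-125) = -1/125 ≈ -0.0080000)
l = -1/13250 (l = -1/125/106 = -1/125*1/106 = -1/13250 ≈ -7.5472e-5)
l*100 - 12*6 = -1/13250*100 - 12*6 = -2/265 - 72 = -19082/265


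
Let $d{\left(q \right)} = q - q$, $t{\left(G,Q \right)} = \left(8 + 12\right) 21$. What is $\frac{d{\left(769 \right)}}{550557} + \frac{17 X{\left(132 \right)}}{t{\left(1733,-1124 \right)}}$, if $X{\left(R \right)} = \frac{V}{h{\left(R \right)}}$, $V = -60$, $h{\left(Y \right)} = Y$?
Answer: $- \frac{17}{924} \approx -0.018398$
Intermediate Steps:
$X{\left(R \right)} = - \frac{60}{R}$
$t{\left(G,Q \right)} = 420$ ($t{\left(G,Q \right)} = 20 \cdot 21 = 420$)
$d{\left(q \right)} = 0$
$\frac{d{\left(769 \right)}}{550557} + \frac{17 X{\left(132 \right)}}{t{\left(1733,-1124 \right)}} = \frac{0}{550557} + \frac{17 \left(- \frac{60}{132}\right)}{420} = 0 \cdot \frac{1}{550557} + 17 \left(\left(-60\right) \frac{1}{132}\right) \frac{1}{420} = 0 + 17 \left(- \frac{5}{11}\right) \frac{1}{420} = 0 - \frac{17}{924} = - \frac{17}{924}$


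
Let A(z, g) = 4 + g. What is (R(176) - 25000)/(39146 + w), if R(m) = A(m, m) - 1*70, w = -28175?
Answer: -24890/10971 ≈ -2.2687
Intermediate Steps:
R(m) = -66 + m (R(m) = (4 + m) - 1*70 = (4 + m) - 70 = -66 + m)
(R(176) - 25000)/(39146 + w) = ((-66 + 176) - 25000)/(39146 - 28175) = (110 - 25000)/10971 = -24890*1/10971 = -24890/10971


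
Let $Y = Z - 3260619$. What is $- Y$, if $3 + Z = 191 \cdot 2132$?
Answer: $2853410$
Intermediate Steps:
$Z = 407209$ ($Z = -3 + 191 \cdot 2132 = -3 + 407212 = 407209$)
$Y = -2853410$ ($Y = 407209 - 3260619 = -2853410$)
$- Y = \left(-1\right) \left(-2853410\right) = 2853410$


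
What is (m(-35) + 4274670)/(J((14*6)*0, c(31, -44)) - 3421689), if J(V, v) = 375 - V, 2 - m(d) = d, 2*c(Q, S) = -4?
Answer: -4274707/3421314 ≈ -1.2494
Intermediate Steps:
c(Q, S) = -2 (c(Q, S) = (1/2)*(-4) = -2)
m(d) = 2 - d
(m(-35) + 4274670)/(J((14*6)*0, c(31, -44)) - 3421689) = ((2 - 1*(-35)) + 4274670)/((375 - 14*6*0) - 3421689) = ((2 + 35) + 4274670)/((375 - 84*0) - 3421689) = (37 + 4274670)/((375 - 1*0) - 3421689) = 4274707/((375 + 0) - 3421689) = 4274707/(375 - 3421689) = 4274707/(-3421314) = 4274707*(-1/3421314) = -4274707/3421314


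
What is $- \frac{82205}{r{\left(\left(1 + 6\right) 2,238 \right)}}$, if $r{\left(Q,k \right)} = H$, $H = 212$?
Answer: $- \frac{82205}{212} \approx -387.76$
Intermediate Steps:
$r{\left(Q,k \right)} = 212$
$- \frac{82205}{r{\left(\left(1 + 6\right) 2,238 \right)}} = - \frac{82205}{212}$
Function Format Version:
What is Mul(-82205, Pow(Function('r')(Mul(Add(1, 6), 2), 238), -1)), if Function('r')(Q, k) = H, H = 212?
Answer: Rational(-82205, 212) ≈ -387.76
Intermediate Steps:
Function('r')(Q, k) = 212
Mul(-82205, Pow(Function('r')(Mul(Add(1, 6), 2), 238), -1)) = Mul(-82205, Pow(212, -1)) = Mul(-82205, Rational(1, 212)) = Rational(-82205, 212)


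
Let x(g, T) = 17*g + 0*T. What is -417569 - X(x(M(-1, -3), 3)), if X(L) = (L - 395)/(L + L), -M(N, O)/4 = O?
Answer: -170367961/408 ≈ -4.1757e+5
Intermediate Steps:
M(N, O) = -4*O
x(g, T) = 17*g (x(g, T) = 17*g + 0 = 17*g)
X(L) = (-395 + L)/(2*L) (X(L) = (-395 + L)/((2*L)) = (-395 + L)*(1/(2*L)) = (-395 + L)/(2*L))
-417569 - X(x(M(-1, -3), 3)) = -417569 - (-395 + 17*(-4*(-3)))/(2*(17*(-4*(-3)))) = -417569 - (-395 + 17*12)/(2*(17*12)) = -417569 - (-395 + 204)/(2*204) = -417569 - (-191)/(2*204) = -417569 - 1*(-191/408) = -417569 + 191/408 = -170367961/408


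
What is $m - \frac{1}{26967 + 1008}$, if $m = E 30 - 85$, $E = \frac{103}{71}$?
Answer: $- \frac{82386446}{1986225} \approx -41.479$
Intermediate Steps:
$E = \frac{103}{71}$ ($E = 103 \cdot \frac{1}{71} = \frac{103}{71} \approx 1.4507$)
$m = - \frac{2945}{71}$ ($m = \frac{103}{71} \cdot 30 - 85 = \frac{3090}{71} - 85 = - \frac{2945}{71} \approx -41.479$)
$m - \frac{1}{26967 + 1008} = - \frac{2945}{71} - \frac{1}{26967 + 1008} = - \frac{2945}{71} - \frac{1}{27975} = - \frac{82386446}{1986225}$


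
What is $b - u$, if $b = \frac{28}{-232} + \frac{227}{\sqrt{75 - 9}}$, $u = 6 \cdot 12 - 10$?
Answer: $- \frac{3603}{58} + \frac{227 \sqrt{66}}{66} \approx -34.179$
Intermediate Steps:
$u = 62$ ($u = 72 - 10 = 62$)
$b = - \frac{7}{58} + \frac{227 \sqrt{66}}{66}$ ($b = 28 \left(- \frac{1}{232}\right) + \frac{227}{\sqrt{66}} = - \frac{7}{58} + 227 \frac{\sqrt{66}}{66} = - \frac{7}{58} + \frac{227 \sqrt{66}}{66} \approx 27.821$)
$b - u = \left(- \frac{7}{58} + \frac{227 \sqrt{66}}{66}\right) - 62 = - \frac{3603}{58} + \frac{227 \sqrt{66}}{66}$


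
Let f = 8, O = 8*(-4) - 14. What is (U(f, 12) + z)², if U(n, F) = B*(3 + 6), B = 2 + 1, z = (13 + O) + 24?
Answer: 324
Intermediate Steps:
O = -46 (O = -32 - 14 = -46)
z = -9 (z = (13 - 46) + 24 = -33 + 24 = -9)
B = 3
U(n, F) = 27 (U(n, F) = 3*(3 + 6) = 3*9 = 27)
(U(f, 12) + z)² = (27 - 9)² = 18² = 324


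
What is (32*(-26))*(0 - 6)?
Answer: 4992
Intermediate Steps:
(32*(-26))*(0 - 6) = -832*(-6) = 4992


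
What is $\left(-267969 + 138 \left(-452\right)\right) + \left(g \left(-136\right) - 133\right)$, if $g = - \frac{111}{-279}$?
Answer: $- \frac{30739486}{93} \approx -3.3053 \cdot 10^{5}$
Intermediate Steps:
$g = \frac{37}{93}$ ($g = \left(-111\right) \left(- \frac{1}{279}\right) = \frac{37}{93} \approx 0.39785$)
$\left(-267969 + 138 \left(-452\right)\right) + \left(g \left(-136\right) - 133\right) = \left(-267969 + 138 \left(-452\right)\right) + \left(\frac{37}{93} \left(-136\right) - 133\right) = \left(-267969 - 62376\right) - \frac{17401}{93} = -330345 - \frac{17401}{93} = - \frac{30739486}{93}$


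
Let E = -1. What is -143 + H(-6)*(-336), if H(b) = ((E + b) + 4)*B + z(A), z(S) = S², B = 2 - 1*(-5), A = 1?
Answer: 6577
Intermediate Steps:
B = 7 (B = 2 + 5 = 7)
H(b) = 22 + 7*b (H(b) = ((-1 + b) + 4)*7 + 1² = (3 + b)*7 + 1 = (21 + 7*b) + 1 = 22 + 7*b)
-143 + H(-6)*(-336) = -143 + (22 + 7*(-6))*(-336) = -143 + (22 - 42)*(-336) = -143 - 20*(-336) = -143 + 6720 = 6577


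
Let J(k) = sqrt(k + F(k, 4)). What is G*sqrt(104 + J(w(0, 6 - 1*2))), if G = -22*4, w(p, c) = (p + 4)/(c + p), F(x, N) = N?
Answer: -88*sqrt(104 + sqrt(5)) ≈ -907.02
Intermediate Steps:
w(p, c) = (4 + p)/(c + p)
G = -88
J(k) = sqrt(4 + k) (J(k) = sqrt(k + 4) = sqrt(4 + k))
G*sqrt(104 + J(w(0, 6 - 1*2))) = -88*sqrt(104 + sqrt(4 + (4 + 0)/((6 - 1*2) + 0))) = -88*sqrt(104 + sqrt(4 + 4/((6 - 2) + 0))) = -88*sqrt(104 + sqrt(4 + 4/(4 + 0))) = -88*sqrt(104 + sqrt(4 + 4/4)) = -88*sqrt(104 + sqrt(4 + (1/4)*4)) = -88*sqrt(104 + sqrt(4 + 1)) = -88*sqrt(104 + sqrt(5))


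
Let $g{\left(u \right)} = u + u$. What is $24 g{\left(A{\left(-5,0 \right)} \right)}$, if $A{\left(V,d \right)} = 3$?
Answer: $144$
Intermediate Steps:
$g{\left(u \right)} = 2 u$
$24 g{\left(A{\left(-5,0 \right)} \right)} = 24 \cdot 2 \cdot 3 = 24 \cdot 6 = 144$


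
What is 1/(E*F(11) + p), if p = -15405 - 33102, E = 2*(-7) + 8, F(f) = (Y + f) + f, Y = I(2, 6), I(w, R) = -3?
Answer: -1/48621 ≈ -2.0567e-5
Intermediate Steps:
Y = -3
F(f) = -3 + 2*f (F(f) = (-3 + f) + f = -3 + 2*f)
E = -6 (E = -14 + 8 = -6)
p = -48507
1/(E*F(11) + p) = 1/(-6*(-3 + 2*11) - 48507) = 1/(-6*(-3 + 22) - 48507) = 1/(-6*19 - 48507) = 1/(-114 - 48507) = 1/(-48621) = -1/48621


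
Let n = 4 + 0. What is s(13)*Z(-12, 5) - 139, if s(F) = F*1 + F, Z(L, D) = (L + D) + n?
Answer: -217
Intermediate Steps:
n = 4
Z(L, D) = 4 + D + L (Z(L, D) = (L + D) + 4 = (D + L) + 4 = 4 + D + L)
s(F) = 2*F (s(F) = F + F = 2*F)
s(13)*Z(-12, 5) - 139 = (2*13)*(4 + 5 - 12) - 139 = 26*(-3) - 139 = -78 - 139 = -217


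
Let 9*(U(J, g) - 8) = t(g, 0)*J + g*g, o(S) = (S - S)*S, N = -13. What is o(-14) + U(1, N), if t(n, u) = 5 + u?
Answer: 82/3 ≈ 27.333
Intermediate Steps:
o(S) = 0 (o(S) = 0*S = 0)
U(J, g) = 8 + g²/9 + 5*J/9 (U(J, g) = 8 + ((5 + 0)*J + g*g)/9 = 8 + (5*J + g²)/9 = 8 + (g² + 5*J)/9 = 8 + (g²/9 + 5*J/9) = 8 + g²/9 + 5*J/9)
o(-14) + U(1, N) = 0 + (8 + (⅑)*(-13)² + (5/9)*1) = 0 + (8 + (⅑)*169 + 5/9) = 0 + (8 + 169/9 + 5/9) = 0 + 82/3 = 82/3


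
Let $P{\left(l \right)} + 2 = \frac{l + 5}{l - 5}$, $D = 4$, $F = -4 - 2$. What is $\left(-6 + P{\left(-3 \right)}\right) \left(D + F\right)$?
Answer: $\frac{33}{2} \approx 16.5$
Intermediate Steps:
$F = -6$ ($F = -4 - 2 = -6$)
$P{\left(l \right)} = -2 + \frac{5 + l}{-5 + l}$ ($P{\left(l \right)} = -2 + \frac{l + 5}{l - 5} = -2 + \frac{5 + l}{-5 + l}$)
$\left(-6 + P{\left(-3 \right)}\right) \left(D + F\right) = \left(-6 + \frac{15 - -3}{-5 - 3}\right) \left(4 - 6\right) = \left(-6 + \frac{15 + 3}{-8}\right) \left(-2\right) = \left(-6 - \frac{9}{4}\right) \left(-2\right) = \left(- \frac{33}{4}\right) \left(-2\right) = \frac{33}{2}$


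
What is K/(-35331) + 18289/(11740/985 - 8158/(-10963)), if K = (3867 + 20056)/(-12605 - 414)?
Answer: 386563918233480323/267648762747750 ≈ 1444.3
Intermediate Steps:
K = -509/277 (K = 23923/(-13019) = 23923*(-1/13019) = -509/277 ≈ -1.8375)
K/(-35331) + 18289/(11740/985 - 8158/(-10963)) = -509/277/(-35331) + 18289/(11740/985 - 8158/(-10963)) = -509/277*(-1/35331) + 18289/(11740*(1/985) - 8158*(-1/10963)) = 509/9786687 + 18289/(2348/197 + 8158/10963) = 509/9786687 + 18289/(27348250/2159711) = 509/9786687 + 18289*(2159711/27348250) = 509/9786687 + 39498954479/27348250 = 386563918233480323/267648762747750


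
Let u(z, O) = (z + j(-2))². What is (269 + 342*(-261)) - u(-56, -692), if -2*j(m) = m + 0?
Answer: -92018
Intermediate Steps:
j(m) = -m/2 (j(m) = -(m + 0)/2 = -m/2)
u(z, O) = (1 + z)² (u(z, O) = (z - ½*(-2))² = (z + 1)² = (1 + z)²)
(269 + 342*(-261)) - u(-56, -692) = (269 + 342*(-261)) - (1 - 56)² = (269 - 89262) - 1*(-55)² = -88993 - 1*3025 = -88993 - 3025 = -92018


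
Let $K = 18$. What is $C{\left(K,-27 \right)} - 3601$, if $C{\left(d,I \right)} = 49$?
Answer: $-3552$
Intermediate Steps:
$C{\left(K,-27 \right)} - 3601 = 49 - 3601 = -3552$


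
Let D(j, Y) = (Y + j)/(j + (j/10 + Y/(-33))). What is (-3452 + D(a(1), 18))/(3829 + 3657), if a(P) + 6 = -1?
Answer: -1566087/3394901 ≈ -0.46131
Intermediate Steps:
a(P) = -7 (a(P) = -6 - 1 = -7)
D(j, Y) = (Y + j)/(-Y/33 + 11*j/10) (D(j, Y) = (Y + j)/(j + (j*(⅒) + Y*(-1/33))) = (Y + j)/(j + (j/10 - Y/33)) = (Y + j)/(j + (-Y/33 + j/10)) = (Y + j)/(-Y/33 + 11*j/10))
(-3452 + D(a(1), 18))/(3829 + 3657) = (-3452 + 330*(18 - 7)/(-10*18 + 363*(-7)))/(3829 + 3657) = (-3452 + 330*11/(-180 - 2541))/7486 = (-3452 + 330*11/(-2721))*(1/7486) = (-3452 + 330*(-1/2721)*11)*(1/7486) = (-3452 - 1210/907)*(1/7486) = -3132174/907*1/7486 = -1566087/3394901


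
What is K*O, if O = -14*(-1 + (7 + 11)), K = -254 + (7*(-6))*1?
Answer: 70448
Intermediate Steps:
K = -296 (K = -254 - 42*1 = -254 - 42 = -296)
O = -238 (O = -14*(-1 + 18) = -14*17 = -238)
K*O = -296*(-238) = 70448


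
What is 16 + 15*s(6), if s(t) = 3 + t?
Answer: 151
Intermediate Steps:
16 + 15*s(6) = 16 + 15*(3 + 6) = 16 + 15*9 = 16 + 135 = 151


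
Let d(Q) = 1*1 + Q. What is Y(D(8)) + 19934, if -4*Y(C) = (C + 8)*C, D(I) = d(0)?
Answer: 79727/4 ≈ 19932.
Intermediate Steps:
d(Q) = 1 + Q
D(I) = 1 (D(I) = 1 + 0 = 1)
Y(C) = -C*(8 + C)/4 (Y(C) = -(C + 8)*C/4 = -(8 + C)*C/4 = -C*(8 + C)/4)
Y(D(8)) + 19934 = -¼*1*(8 + 1) + 19934 = -¼*1*9 + 19934 = -9/4 + 19934 = 79727/4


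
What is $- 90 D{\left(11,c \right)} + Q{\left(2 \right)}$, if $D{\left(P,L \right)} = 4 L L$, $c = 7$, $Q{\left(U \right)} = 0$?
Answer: $-17640$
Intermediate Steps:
$D{\left(P,L \right)} = 4 L^{2}$
$- 90 D{\left(11,c \right)} + Q{\left(2 \right)} = - 90 \cdot 4 \cdot 7^{2} + 0 = - 90 \cdot 4 \cdot 49 + 0 = \left(-90\right) 196 + 0 = -17640 + 0 = -17640$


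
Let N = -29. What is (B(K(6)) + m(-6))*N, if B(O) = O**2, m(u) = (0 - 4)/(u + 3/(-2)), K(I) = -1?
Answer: -667/15 ≈ -44.467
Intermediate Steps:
m(u) = -4/(-3/2 + u) (m(u) = -4/(u + 3*(-1/2)) = -4/(u - 3/2) = -4/(-3/2 + u))
(B(K(6)) + m(-6))*N = ((-1)**2 - 8/(-3 + 2*(-6)))*(-29) = (1 - 8/(-3 - 12))*(-29) = (1 - 8/(-15))*(-29) = (1 - 8*(-1/15))*(-29) = (1 + 8/15)*(-29) = (23/15)*(-29) = -667/15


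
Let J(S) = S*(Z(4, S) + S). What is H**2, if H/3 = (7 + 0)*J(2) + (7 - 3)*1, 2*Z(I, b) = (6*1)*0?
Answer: 9216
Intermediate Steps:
Z(I, b) = 0 (Z(I, b) = ((6*1)*0)/2 = (6*0)/2 = (1/2)*0 = 0)
J(S) = S**2 (J(S) = S*(0 + S) = S*S = S**2)
H = 96 (H = 3*((7 + 0)*2**2 + (7 - 3)*1) = 3*(7*4 + 4*1) = 3*(28 + 4) = 3*32 = 96)
H**2 = 96**2 = 9216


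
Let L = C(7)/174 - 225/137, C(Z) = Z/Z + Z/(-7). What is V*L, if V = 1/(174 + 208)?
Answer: -225/52334 ≈ -0.0042993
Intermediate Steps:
C(Z) = 1 - Z/7 (C(Z) = 1 + Z*(-⅐) = 1 - Z/7)
L = -225/137 (L = (1 - ⅐*7)/174 - 225/137 = (1 - 1)*(1/174) - 225*1/137 = 0*(1/174) - 225/137 = 0 - 225/137 = -225/137 ≈ -1.6423)
V = 1/382 ≈ 0.0026178
V*L = (1/382)*(-225/137) = -225/52334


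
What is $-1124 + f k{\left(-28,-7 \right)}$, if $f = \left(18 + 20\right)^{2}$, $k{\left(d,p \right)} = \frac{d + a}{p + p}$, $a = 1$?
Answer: $\frac{11626}{7} \approx 1660.9$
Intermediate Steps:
$k{\left(d,p \right)} = \frac{1 + d}{2 p}$ ($k{\left(d,p \right)} = \frac{d + 1}{p + p} = \frac{1 + d}{2 p}$)
$f = 1444$ ($f = 38^{2} = 1444$)
$-1124 + f k{\left(-28,-7 \right)} = -1124 + 1444 \frac{1 - 28}{2 \left(-7\right)} = -1124 + 1444 \cdot \frac{1}{2} \left(- \frac{1}{7}\right) \left(-27\right) = -1124 + 1444 \cdot \frac{27}{14} = -1124 + \frac{19494}{7} = \frac{11626}{7}$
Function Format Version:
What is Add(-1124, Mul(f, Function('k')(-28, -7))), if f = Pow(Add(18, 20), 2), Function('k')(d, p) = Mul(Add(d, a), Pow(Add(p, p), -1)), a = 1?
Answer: Rational(11626, 7) ≈ 1660.9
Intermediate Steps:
Function('k')(d, p) = Mul(Rational(1, 2), Pow(p, -1), Add(1, d)) (Function('k')(d, p) = Mul(Add(d, 1), Pow(Add(p, p), -1)) = Mul(Add(1, d), Pow(Mul(2, p), -1)) = Mul(Add(1, d), Mul(Rational(1, 2), Pow(p, -1))) = Mul(Rational(1, 2), Pow(p, -1), Add(1, d)))
f = 1444 (f = Pow(38, 2) = 1444)
Add(-1124, Mul(f, Function('k')(-28, -7))) = Add(-1124, Mul(1444, Mul(Rational(1, 2), Pow(-7, -1), Add(1, -28)))) = Add(-1124, Mul(1444, Mul(Rational(1, 2), Rational(-1, 7), -27))) = Add(-1124, Mul(1444, Rational(27, 14))) = Add(-1124, Rational(19494, 7)) = Rational(11626, 7)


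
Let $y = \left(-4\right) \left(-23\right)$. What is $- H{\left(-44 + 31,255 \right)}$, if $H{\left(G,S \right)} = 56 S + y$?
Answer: $-14372$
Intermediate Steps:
$y = 92$
$H{\left(G,S \right)} = 92 + 56 S$ ($H{\left(G,S \right)} = 56 S + 92 = 92 + 56 S$)
$- H{\left(-44 + 31,255 \right)} = - (92 + 56 \cdot 255) = - (92 + 14280) = \left(-1\right) 14372 = -14372$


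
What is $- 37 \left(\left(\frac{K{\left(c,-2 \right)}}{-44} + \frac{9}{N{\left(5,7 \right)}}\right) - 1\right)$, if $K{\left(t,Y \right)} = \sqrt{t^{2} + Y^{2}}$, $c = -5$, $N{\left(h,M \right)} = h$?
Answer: $- \frac{148}{5} + \frac{37 \sqrt{29}}{44} \approx -25.072$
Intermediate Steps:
$K{\left(t,Y \right)} = \sqrt{Y^{2} + t^{2}}$
$- 37 \left(\left(\frac{K{\left(c,-2 \right)}}{-44} + \frac{9}{N{\left(5,7 \right)}}\right) - 1\right) = - 37 \left(\left(\frac{\sqrt{\left(-2\right)^{2} + \left(-5\right)^{2}}}{-44} + \frac{9}{5}\right) - 1\right) = - 37 \left(\left(\sqrt{4 + 25} \left(- \frac{1}{44}\right) + 9 \cdot \frac{1}{5}\right) - 1\right) = - 37 \left(\left(\sqrt{29} \left(- \frac{1}{44}\right) + \frac{9}{5}\right) - 1\right) = - 37 \left(\left(- \frac{\sqrt{29}}{44} + \frac{9}{5}\right) - 1\right) = - 37 \left(\left(\frac{9}{5} - \frac{\sqrt{29}}{44}\right) - 1\right) = - 37 \left(\frac{4}{5} - \frac{\sqrt{29}}{44}\right) = - \frac{148}{5} + \frac{37 \sqrt{29}}{44}$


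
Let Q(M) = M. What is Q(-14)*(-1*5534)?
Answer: 77476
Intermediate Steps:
Q(-14)*(-1*5534) = -(-14)*5534 = -14*(-5534) = 77476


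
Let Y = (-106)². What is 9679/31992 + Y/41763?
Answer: 84854021/148453544 ≈ 0.57159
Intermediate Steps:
Y = 11236
9679/31992 + Y/41763 = 9679/31992 + 11236/41763 = 84854021/148453544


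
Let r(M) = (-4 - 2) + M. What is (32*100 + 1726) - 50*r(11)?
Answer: 4676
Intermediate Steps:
r(M) = -6 + M
(32*100 + 1726) - 50*r(11) = (32*100 + 1726) - 50*(-6 + 11) = (3200 + 1726) - 50*5 = 4926 - 250 = 4676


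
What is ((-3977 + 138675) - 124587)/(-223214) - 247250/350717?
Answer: -58735761087/78284944438 ≈ -0.75028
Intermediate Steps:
((-3977 + 138675) - 124587)/(-223214) - 247250/350717 = (134698 - 124587)*(-1/223214) - 247250*1/350717 = 10111*(-1/223214) - 247250/350717 = -10111/223214 - 247250/350717 = -58735761087/78284944438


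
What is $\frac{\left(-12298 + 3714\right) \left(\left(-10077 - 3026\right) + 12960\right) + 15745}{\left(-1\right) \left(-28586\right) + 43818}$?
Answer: $\frac{1243257}{72404} \approx 17.171$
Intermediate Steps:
$\frac{\left(-12298 + 3714\right) \left(\left(-10077 - 3026\right) + 12960\right) + 15745}{\left(-1\right) \left(-28586\right) + 43818} = \frac{- 8584 \left(-13103 + 12960\right) + 15745}{28586 + 43818} = \frac{\left(-8584\right) \left(-143\right) + 15745}{72404} = \left(1227512 + 15745\right) \frac{1}{72404} = 1243257 \cdot \frac{1}{72404} = \frac{1243257}{72404}$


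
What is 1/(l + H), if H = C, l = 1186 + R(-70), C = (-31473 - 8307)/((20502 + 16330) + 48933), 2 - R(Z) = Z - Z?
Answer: 1009/1198224 ≈ 0.00084208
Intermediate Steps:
R(Z) = 2 (R(Z) = 2 - (Z - Z) = 2 - 1*0 = 2 + 0 = 2)
C = -468/1009 (C = -39780/(36832 + 48933) = -39780/85765 = -39780*1/85765 = -468/1009 ≈ -0.46383)
l = 1188 (l = 1186 + 2 = 1188)
H = -468/1009 ≈ -0.46383
1/(l + H) = 1/(1188 - 468/1009) = 1/(1198224/1009) = 1009/1198224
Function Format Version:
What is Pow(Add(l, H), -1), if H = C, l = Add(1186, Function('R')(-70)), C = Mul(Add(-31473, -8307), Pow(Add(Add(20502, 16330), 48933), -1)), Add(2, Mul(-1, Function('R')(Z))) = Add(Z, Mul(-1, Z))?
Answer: Rational(1009, 1198224) ≈ 0.00084208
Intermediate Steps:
Function('R')(Z) = 2 (Function('R')(Z) = Add(2, Mul(-1, Add(Z, Mul(-1, Z)))) = Add(2, Mul(-1, 0)) = Add(2, 0) = 2)
C = Rational(-468, 1009) (C = Mul(-39780, Pow(Add(36832, 48933), -1)) = Mul(-39780, Pow(85765, -1)) = Mul(-39780, Rational(1, 85765)) = Rational(-468, 1009) ≈ -0.46383)
l = 1188 (l = Add(1186, 2) = 1188)
H = Rational(-468, 1009) ≈ -0.46383
Pow(Add(l, H), -1) = Pow(Add(1188, Rational(-468, 1009)), -1) = Pow(Rational(1198224, 1009), -1) = Rational(1009, 1198224)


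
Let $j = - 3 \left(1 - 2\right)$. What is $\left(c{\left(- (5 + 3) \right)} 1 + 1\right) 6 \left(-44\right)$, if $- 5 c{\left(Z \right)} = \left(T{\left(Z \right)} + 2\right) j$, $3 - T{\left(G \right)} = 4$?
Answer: $- \frac{528}{5} \approx -105.6$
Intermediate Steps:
$T{\left(G \right)} = -1$ ($T{\left(G \right)} = 3 - 4 = -1$)
$j = 3$ ($j = \left(-3\right) \left(-1\right) = 3$)
$c{\left(Z \right)} = - \frac{3}{5}$ ($c{\left(Z \right)} = - \frac{\left(-1 + 2\right) 3}{5} = - \frac{1 \cdot 3}{5} = \left(- \frac{1}{5}\right) 3 = - \frac{3}{5}$)
$\left(c{\left(- (5 + 3) \right)} 1 + 1\right) 6 \left(-44\right) = \left(\left(- \frac{3}{5}\right) 1 + 1\right) 6 \left(-44\right) = \left(- \frac{3}{5} + 1\right) 6 \left(-44\right) = \frac{2}{5} \cdot 6 \left(-44\right) = \frac{12}{5} \left(-44\right) = - \frac{528}{5}$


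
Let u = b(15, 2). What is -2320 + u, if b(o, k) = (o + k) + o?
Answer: -2288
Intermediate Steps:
b(o, k) = k + 2*o (b(o, k) = (k + o) + o = k + 2*o)
u = 32 (u = 2 + 2*15 = 2 + 30 = 32)
-2320 + u = -2320 + 32 = -2288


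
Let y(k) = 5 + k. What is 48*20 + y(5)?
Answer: 970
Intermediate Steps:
48*20 + y(5) = 48*20 + (5 + 5) = 960 + 10 = 970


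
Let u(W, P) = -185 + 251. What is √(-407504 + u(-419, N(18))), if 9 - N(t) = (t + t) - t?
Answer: I*√407438 ≈ 638.31*I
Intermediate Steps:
N(t) = 9 - t (N(t) = 9 - ((t + t) - t) = 9 - (2*t - t) = 9 - t)
u(W, P) = 66
√(-407504 + u(-419, N(18))) = √(-407504 + 66) = √(-407438) = I*√407438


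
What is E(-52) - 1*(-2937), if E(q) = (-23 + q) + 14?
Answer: 2876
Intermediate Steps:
E(q) = -9 + q
E(-52) - 1*(-2937) = (-9 - 52) - 1*(-2937) = -61 + 2937 = 2876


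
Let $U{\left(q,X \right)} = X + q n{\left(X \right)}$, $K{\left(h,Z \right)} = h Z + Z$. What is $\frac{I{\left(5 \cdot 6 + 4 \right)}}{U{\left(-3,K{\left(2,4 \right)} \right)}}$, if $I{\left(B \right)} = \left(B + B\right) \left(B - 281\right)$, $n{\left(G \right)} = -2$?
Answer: $- \frac{8398}{9} \approx -933.11$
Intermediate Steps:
$I{\left(B \right)} = 2 B \left(-281 + B\right)$
$K{\left(h,Z \right)} = Z + Z h$ ($K{\left(h,Z \right)} = Z h + Z = Z + Z h$)
$U{\left(q,X \right)} = X - 2 q$ ($U{\left(q,X \right)} = X + q \left(-2\right) = X - 2 q$)
$\frac{I{\left(5 \cdot 6 + 4 \right)}}{U{\left(-3,K{\left(2,4 \right)} \right)}} = \frac{2 \left(5 \cdot 6 + 4\right) \left(-281 + \left(5 \cdot 6 + 4\right)\right)}{4 \left(1 + 2\right) - -6} = \frac{2 \left(30 + 4\right) \left(-281 + \left(30 + 4\right)\right)}{4 \cdot 3 + 6} = \frac{2 \cdot 34 \left(-281 + 34\right)}{12 + 6} = \frac{2 \cdot 34 \left(-247\right)}{18} = \left(-16796\right) \frac{1}{18} = - \frac{8398}{9}$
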